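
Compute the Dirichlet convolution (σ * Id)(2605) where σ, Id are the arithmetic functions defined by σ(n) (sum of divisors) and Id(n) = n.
(σ * Id)(2605) = 11473

Divisors of 2605: [1, 5, 521, 2605]. For each d | 2605:
  d = 1: σ(1) · Id(2605/1) = 1 · 2605 = 2605
  d = 5: σ(5) · Id(2605/5) = 6 · 521 = 3126
  d = 521: σ(521) · Id(2605/521) = 522 · 5 = 2610
  d = 2605: σ(2605) · Id(2605/2605) = 3132 · 1 = 3132
Summing: (σ * Id)(2605) = 2605 + 3126 + 2610 + 3132 = 11473.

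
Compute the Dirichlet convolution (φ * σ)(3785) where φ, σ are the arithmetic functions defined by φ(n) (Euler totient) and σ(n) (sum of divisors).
(φ * σ)(3785) = 15140

Divisors of 3785: [1, 5, 757, 3785]. For each d | 3785:
  d = 1: φ(1) · σ(3785/1) = 1 · 4548 = 4548
  d = 5: φ(5) · σ(3785/5) = 4 · 758 = 3032
  d = 757: φ(757) · σ(3785/757) = 756 · 6 = 4536
  d = 3785: φ(3785) · σ(3785/3785) = 3024 · 1 = 3024
Summing: (φ * σ)(3785) = 4548 + 3032 + 4536 + 3024 = 15140.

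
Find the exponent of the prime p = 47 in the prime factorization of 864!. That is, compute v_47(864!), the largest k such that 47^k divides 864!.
v_47(864!) = 18

Legendre's formula: v_p(n!) = Σ_{k ≥ 1} ⌊n / p^k⌋. For p = 47, n = 864, the terms are:
  ⌊864/47^1⌋ = ⌊864/47⌋ = 18
(the next term ⌊864/47^2⌋ = 0, terminating the sum). Summing: v_47(864!) = 18 = 18.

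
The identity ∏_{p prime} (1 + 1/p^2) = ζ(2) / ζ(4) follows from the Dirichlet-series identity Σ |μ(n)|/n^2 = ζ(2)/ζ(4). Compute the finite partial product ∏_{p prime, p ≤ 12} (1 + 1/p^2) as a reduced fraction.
∏ = 79300/53361

The primes p ≤ 12 are [2, 3, 5, 7, 11]. For each, (1 + 1/p^2) = (p^2 + 1)/p^2. Multiplying these fractions over p ∈ [2, 3, 5, 7, 11] gives 79300/53361. (In the limit P → ∞ this tends to ζ(2)/ζ(4).)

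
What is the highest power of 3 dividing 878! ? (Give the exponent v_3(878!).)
v_3(878!) = 435

Legendre's formula: v_p(n!) = Σ_{k ≥ 1} ⌊n / p^k⌋. For p = 3, n = 878, the terms are:
  ⌊878/3^1⌋ = ⌊878/3⌋ = 292
  ⌊878/3^2⌋ = ⌊878/9⌋ = 97
  ⌊878/3^3⌋ = ⌊878/27⌋ = 32
  ⌊878/3^4⌋ = ⌊878/81⌋ = 10
  ⌊878/3^5⌋ = ⌊878/243⌋ = 3
  ⌊878/3^6⌋ = ⌊878/729⌋ = 1
(the next term ⌊878/3^7⌋ = 0, terminating the sum). Summing: v_3(878!) = 292 + 97 + 32 + 10 + 3 + 1 = 435.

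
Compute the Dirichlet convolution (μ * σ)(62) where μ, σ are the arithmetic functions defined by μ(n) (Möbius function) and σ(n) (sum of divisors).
(μ * σ)(62) = 62

Divisors of 62: [1, 2, 31, 62]. For each d | 62:
  d = 1: μ(1) · σ(62/1) = 1 · 96 = 96
  d = 2: μ(2) · σ(62/2) = -1 · 32 = -32
  d = 31: μ(31) · σ(62/31) = -1 · 3 = -3
  d = 62: μ(62) · σ(62/62) = 1 · 1 = 1
Summing: (μ * σ)(62) = 96 + -32 + -3 + 1 = 62.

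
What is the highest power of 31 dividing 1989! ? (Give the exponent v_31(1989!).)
v_31(1989!) = 66

Legendre's formula: v_p(n!) = Σ_{k ≥ 1} ⌊n / p^k⌋. For p = 31, n = 1989, the terms are:
  ⌊1989/31^1⌋ = ⌊1989/31⌋ = 64
  ⌊1989/31^2⌋ = ⌊1989/961⌋ = 2
(the next term ⌊1989/31^3⌋ = 0, terminating the sum). Summing: v_31(1989!) = 64 + 2 = 66.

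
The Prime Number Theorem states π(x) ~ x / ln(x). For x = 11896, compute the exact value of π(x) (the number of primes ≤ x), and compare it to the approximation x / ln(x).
π(11896) = 1424;  x/ln(x) ≈ 1267.70;  relative error ≈ 10.98%.

Directly count primes up to 11896: π(11896) = 1424. The PNT approximation gives 11896/ln(11896) ≈ 11896/9.38396 ≈ 1267.70. Relative error (π(x) − x/ln(x)) / π(x) ≈ 10.98%; the approximation is known to undercount slightly (Li(x) is a better estimate).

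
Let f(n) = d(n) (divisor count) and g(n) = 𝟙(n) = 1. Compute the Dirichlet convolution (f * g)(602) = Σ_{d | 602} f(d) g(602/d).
(d * 𝟙)(602) = 27

Divisors of 602: [1, 2, 7, 14, 43, 86, 301, 602]. For each d | 602:
  d = 1: d(1) · 𝟙(602/1) = 1 · 1 = 1
  d = 2: d(2) · 𝟙(602/2) = 2 · 1 = 2
  d = 7: d(7) · 𝟙(602/7) = 2 · 1 = 2
  d = 14: d(14) · 𝟙(602/14) = 4 · 1 = 4
  d = 43: d(43) · 𝟙(602/43) = 2 · 1 = 2
  d = 86: d(86) · 𝟙(602/86) = 4 · 1 = 4
  d = 301: d(301) · 𝟙(602/301) = 4 · 1 = 4
  d = 602: d(602) · 𝟙(602/602) = 8 · 1 = 8
Summing: (d * 𝟙)(602) = 1 + 2 + 2 + 4 + 2 + 4 + 4 + 8 = 27.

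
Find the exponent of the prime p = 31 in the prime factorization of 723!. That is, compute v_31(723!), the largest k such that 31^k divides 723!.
v_31(723!) = 23

Legendre's formula: v_p(n!) = Σ_{k ≥ 1} ⌊n / p^k⌋. For p = 31, n = 723, the terms are:
  ⌊723/31^1⌋ = ⌊723/31⌋ = 23
(the next term ⌊723/31^2⌋ = 0, terminating the sum). Summing: v_31(723!) = 23 = 23.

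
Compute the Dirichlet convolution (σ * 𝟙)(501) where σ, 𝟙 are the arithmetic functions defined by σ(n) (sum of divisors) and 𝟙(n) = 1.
(σ * 𝟙)(501) = 845

Divisors of 501: [1, 3, 167, 501]. For each d | 501:
  d = 1: σ(1) · 𝟙(501/1) = 1 · 1 = 1
  d = 3: σ(3) · 𝟙(501/3) = 4 · 1 = 4
  d = 167: σ(167) · 𝟙(501/167) = 168 · 1 = 168
  d = 501: σ(501) · 𝟙(501/501) = 672 · 1 = 672
Summing: (σ * 𝟙)(501) = 1 + 4 + 168 + 672 = 845.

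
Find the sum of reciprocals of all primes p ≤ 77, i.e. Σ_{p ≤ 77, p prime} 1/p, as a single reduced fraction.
Σ 1/p = 71544353681891529224514036059/40729680599249024150621323470

π(77) = 21, so the primes ≤ 77 are [2, 3, 5, 7, 11, 13, 17, 19, 23, 29, 31, 37, 41, 43, 47, 53, 59, 61, 67, 71, 73]. Summing 1/p over these primes: 71544353681891529224514036059/40729680599249024150621323470 ≈ 1.7566. Mertens estimate ln ln(77) + 0.2615 ≈ 1.7302.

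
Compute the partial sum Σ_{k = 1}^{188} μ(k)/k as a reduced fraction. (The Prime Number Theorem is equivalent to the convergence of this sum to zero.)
Σ μ(k)/k = -27041902300620416603296223594221152327628829604011718275600551594065857/5397346292805549782720214077673687806275517530364350655459511599582614290

Values of μ(k) for 1 ≤ k ≤ 188: μ(1) = 1, μ(2) = -1, μ(3) = -1, μ(5) = -1, μ(6) = 1, μ(7) = -1, μ(10) = 1, μ(11) = -1, μ(13) = -1, μ(14) = 1, μ(15) = 1, μ(17) = -1, μ(19) = -1, μ(21) = 1, μ(22) = 1, μ(23) = -1, μ(26) = 1, μ(29) = -1, μ(30) = -1, μ(31) = -1, μ(33) = 1, μ(34) = 1, μ(35) = 1, μ(37) = -1, μ(38) = 1, μ(39) = 1, μ(41) = -1, μ(42) = -1, μ(43) = -1, μ(46) = 1, μ(47) = -1, μ(51) = 1, μ(53) = -1, μ(55) = 1, μ(57) = 1, μ(58) = 1, μ(59) = -1, μ(61) = -1, μ(62) = 1, μ(65) = 1, μ(66) = -1, μ(67) = -1, μ(69) = 1, μ(70) = -1, μ(71) = -1, μ(73) = -1, μ(74) = 1, μ(77) = 1, μ(78) = -1, μ(79) = -1, μ(82) = 1, μ(83) = -1, μ(85) = 1, μ(86) = 1, μ(87) = 1, μ(89) = -1, μ(91) = 1, μ(93) = 1, μ(94) = 1, μ(95) = 1, μ(97) = -1, μ(101) = -1, μ(102) = -1, μ(103) = -1, μ(105) = -1, μ(106) = 1, μ(107) = -1, μ(109) = -1, μ(110) = -1, μ(111) = 1, μ(113) = -1, μ(114) = -1, μ(115) = 1, μ(118) = 1, μ(119) = 1, μ(122) = 1, μ(123) = 1, μ(127) = -1, μ(129) = 1, μ(130) = -1, μ(131) = -1, μ(133) = 1, μ(134) = 1, μ(137) = -1, μ(138) = -1, μ(139) = -1, μ(141) = 1, μ(142) = 1, μ(143) = 1, μ(145) = 1, μ(146) = 1, μ(149) = -1, μ(151) = -1, μ(154) = -1, μ(155) = 1, μ(157) = -1, μ(158) = 1, μ(159) = 1, μ(161) = 1, μ(163) = -1, μ(165) = -1, μ(166) = 1, μ(167) = -1, μ(170) = -1, μ(173) = -1, μ(174) = -1, μ(177) = 1, μ(178) = 1, μ(179) = -1, μ(181) = -1, μ(182) = -1, μ(183) = 1, μ(185) = 1, μ(186) = -1, μ(187) = 1, with μ = 0 on non-squarefree integers. Summing μ(k)/k for k where μ(k) ≠ 0 gives -27041902300620416603296223594221152327628829604011718275600551594065857/5397346292805549782720214077673687806275517530364350655459511599582614290 ≈ -0.0050. (PNT ⟺ this sum → 0 as n → ∞.)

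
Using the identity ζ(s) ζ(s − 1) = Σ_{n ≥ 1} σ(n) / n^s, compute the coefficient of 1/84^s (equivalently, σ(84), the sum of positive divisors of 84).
σ(84) = 224

In the product (Σ m^0/m^s)(Σ k / k^s) = Σ (Σ_{d | n} d) / n^s, the coefficient of 1/n^s is σ(n) = Σ_{d | n} d. For n = 84, divisors are [1, 2, 3, 4, 6, 7, 12, 14, 21, 28, 42, 84]; summing: σ(84) = 224.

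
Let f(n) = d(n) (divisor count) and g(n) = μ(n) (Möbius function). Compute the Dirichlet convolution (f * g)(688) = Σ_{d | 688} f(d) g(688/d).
(d * μ)(688) = 1

Divisors of 688: [1, 2, 4, 8, 16, 43, 86, 172, 344, 688]. For each d | 688:
  d = 1: d(1) · μ(688/1) = 1 · 0 = 0
  d = 2: d(2) · μ(688/2) = 2 · 0 = 0
  d = 4: d(4) · μ(688/4) = 3 · 0 = 0
  d = 8: d(8) · μ(688/8) = 4 · 1 = 4
  d = 16: d(16) · μ(688/16) = 5 · -1 = -5
  d = 43: d(43) · μ(688/43) = 2 · 0 = 0
  d = 86: d(86) · μ(688/86) = 4 · 0 = 0
  d = 172: d(172) · μ(688/172) = 6 · 0 = 0
  d = 344: d(344) · μ(688/344) = 8 · -1 = -8
  d = 688: d(688) · μ(688/688) = 10 · 1 = 10
Summing: (d * μ)(688) = 0 + 0 + 0 + 4 + -5 + 0 + 0 + 0 + -8 + 10 = 1.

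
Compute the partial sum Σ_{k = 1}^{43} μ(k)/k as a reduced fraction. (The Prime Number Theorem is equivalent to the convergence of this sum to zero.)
Σ μ(k)/k = -137190436674212/6541380665835015

Values of μ(k) for 1 ≤ k ≤ 43: μ(1) = 1, μ(2) = -1, μ(3) = -1, μ(5) = -1, μ(6) = 1, μ(7) = -1, μ(10) = 1, μ(11) = -1, μ(13) = -1, μ(14) = 1, μ(15) = 1, μ(17) = -1, μ(19) = -1, μ(21) = 1, μ(22) = 1, μ(23) = -1, μ(26) = 1, μ(29) = -1, μ(30) = -1, μ(31) = -1, μ(33) = 1, μ(34) = 1, μ(35) = 1, μ(37) = -1, μ(38) = 1, μ(39) = 1, μ(41) = -1, μ(42) = -1, μ(43) = -1, with μ = 0 on non-squarefree integers. Summing μ(k)/k for k where μ(k) ≠ 0 gives -137190436674212/6541380665835015 ≈ -0.0210. (PNT ⟺ this sum → 0 as n → ∞.)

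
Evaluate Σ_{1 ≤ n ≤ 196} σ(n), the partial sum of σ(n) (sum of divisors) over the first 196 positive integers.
Σ_{n ≤ 196} σ(n) = 31713

Compute σ(n) for each 1 ≤ n ≤ 196: σ(1) = 1, σ(2) = 3, σ(3) = 4, σ(4) = 7, σ(5) = 6, σ(6) = 12, σ(7) = 8, σ(8) = 15, σ(9) = 13, σ(10) = 18, σ(11) = 12, σ(12) = 28, σ(13) = 14, σ(14) = 24, σ(15) = 24, σ(16) = 31, σ(17) = 18, σ(18) = 39, σ(19) = 20, σ(20) = 42, σ(21) = 32, σ(22) = 36, σ(23) = 24, σ(24) = 60, σ(25) = 31, σ(26) = 42, σ(27) = 40, σ(28) = 56, σ(29) = 30, σ(30) = 72, σ(31) = 32, σ(32) = 63, σ(33) = 48, σ(34) = 54, σ(35) = 48, σ(36) = 91, σ(37) = 38, σ(38) = 60, σ(39) = 56, σ(40) = 90, σ(41) = 42, σ(42) = 96, σ(43) = 44, σ(44) = 84, σ(45) = 78, σ(46) = 72, σ(47) = 48, σ(48) = 124, σ(49) = 57, σ(50) = 93, σ(51) = 72, σ(52) = 98, σ(53) = 54, σ(54) = 120, σ(55) = 72, σ(56) = 120, σ(57) = 80, σ(58) = 90, σ(59) = 60, σ(60) = 168, σ(61) = 62, σ(62) = 96, σ(63) = 104, σ(64) = 127, σ(65) = 84, σ(66) = 144, σ(67) = 68, σ(68) = 126, σ(69) = 96, σ(70) = 144, σ(71) = 72, σ(72) = 195, σ(73) = 74, σ(74) = 114, σ(75) = 124, σ(76) = 140, σ(77) = 96, σ(78) = 168, σ(79) = 80, σ(80) = 186, σ(81) = 121, σ(82) = 126, σ(83) = 84, σ(84) = 224, σ(85) = 108, σ(86) = 132, σ(87) = 120, σ(88) = 180, σ(89) = 90, σ(90) = 234, σ(91) = 112, σ(92) = 168, σ(93) = 128, σ(94) = 144, σ(95) = 120, σ(96) = 252, σ(97) = 98, σ(98) = 171, σ(99) = 156, σ(100) = 217, σ(101) = 102, σ(102) = 216, σ(103) = 104, σ(104) = 210, σ(105) = 192, σ(106) = 162, σ(107) = 108, σ(108) = 280, σ(109) = 110, σ(110) = 216, σ(111) = 152, σ(112) = 248, σ(113) = 114, σ(114) = 240, σ(115) = 144, σ(116) = 210, σ(117) = 182, σ(118) = 180, σ(119) = 144, σ(120) = 360, σ(121) = 133, σ(122) = 186, σ(123) = 168, σ(124) = 224, σ(125) = 156, σ(126) = 312, σ(127) = 128, σ(128) = 255, σ(129) = 176, σ(130) = 252, σ(131) = 132, σ(132) = 336, σ(133) = 160, σ(134) = 204, σ(135) = 240, σ(136) = 270, σ(137) = 138, σ(138) = 288, σ(139) = 140, σ(140) = 336, σ(141) = 192, σ(142) = 216, σ(143) = 168, σ(144) = 403, σ(145) = 180, σ(146) = 222, σ(147) = 228, σ(148) = 266, σ(149) = 150, σ(150) = 372, σ(151) = 152, σ(152) = 300, σ(153) = 234, σ(154) = 288, σ(155) = 192, σ(156) = 392, σ(157) = 158, σ(158) = 240, σ(159) = 216, σ(160) = 378, σ(161) = 192, σ(162) = 363, σ(163) = 164, σ(164) = 294, σ(165) = 288, σ(166) = 252, σ(167) = 168, σ(168) = 480, σ(169) = 183, σ(170) = 324, σ(171) = 260, σ(172) = 308, σ(173) = 174, σ(174) = 360, σ(175) = 248, σ(176) = 372, σ(177) = 240, σ(178) = 270, σ(179) = 180, σ(180) = 546, σ(181) = 182, σ(182) = 336, σ(183) = 248, σ(184) = 360, σ(185) = 228, σ(186) = 384, σ(187) = 216, σ(188) = 336, σ(189) = 320, σ(190) = 360, σ(191) = 192, σ(192) = 508, σ(193) = 194, σ(194) = 294, σ(195) = 336, σ(196) = 399. Summing all 196 values: 31713. (Average order: Σ_{n ≤ x} σ(n) ~ (π²/12) x². For x = 196, (π²/12)·196² ≈ 31595.89.)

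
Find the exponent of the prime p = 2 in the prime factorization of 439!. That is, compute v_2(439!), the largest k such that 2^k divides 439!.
v_2(439!) = 432

Legendre's formula: v_p(n!) = Σ_{k ≥ 1} ⌊n / p^k⌋. For p = 2, n = 439, the terms are:
  ⌊439/2^1⌋ = ⌊439/2⌋ = 219
  ⌊439/2^2⌋ = ⌊439/4⌋ = 109
  ⌊439/2^3⌋ = ⌊439/8⌋ = 54
  ⌊439/2^4⌋ = ⌊439/16⌋ = 27
  ⌊439/2^5⌋ = ⌊439/32⌋ = 13
  ⌊439/2^6⌋ = ⌊439/64⌋ = 6
  ⌊439/2^7⌋ = ⌊439/128⌋ = 3
  ⌊439/2^8⌋ = ⌊439/256⌋ = 1
(the next term ⌊439/2^9⌋ = 0, terminating the sum). Summing: v_2(439!) = 219 + 109 + 54 + 27 + 13 + 6 + 3 + 1 = 432.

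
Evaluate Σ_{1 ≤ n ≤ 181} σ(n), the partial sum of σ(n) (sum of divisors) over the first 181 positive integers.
Σ_{n ≤ 181} σ(n) = 27002

Compute σ(n) for each 1 ≤ n ≤ 181: σ(1) = 1, σ(2) = 3, σ(3) = 4, σ(4) = 7, σ(5) = 6, σ(6) = 12, σ(7) = 8, σ(8) = 15, σ(9) = 13, σ(10) = 18, σ(11) = 12, σ(12) = 28, σ(13) = 14, σ(14) = 24, σ(15) = 24, σ(16) = 31, σ(17) = 18, σ(18) = 39, σ(19) = 20, σ(20) = 42, σ(21) = 32, σ(22) = 36, σ(23) = 24, σ(24) = 60, σ(25) = 31, σ(26) = 42, σ(27) = 40, σ(28) = 56, σ(29) = 30, σ(30) = 72, σ(31) = 32, σ(32) = 63, σ(33) = 48, σ(34) = 54, σ(35) = 48, σ(36) = 91, σ(37) = 38, σ(38) = 60, σ(39) = 56, σ(40) = 90, σ(41) = 42, σ(42) = 96, σ(43) = 44, σ(44) = 84, σ(45) = 78, σ(46) = 72, σ(47) = 48, σ(48) = 124, σ(49) = 57, σ(50) = 93, σ(51) = 72, σ(52) = 98, σ(53) = 54, σ(54) = 120, σ(55) = 72, σ(56) = 120, σ(57) = 80, σ(58) = 90, σ(59) = 60, σ(60) = 168, σ(61) = 62, σ(62) = 96, σ(63) = 104, σ(64) = 127, σ(65) = 84, σ(66) = 144, σ(67) = 68, σ(68) = 126, σ(69) = 96, σ(70) = 144, σ(71) = 72, σ(72) = 195, σ(73) = 74, σ(74) = 114, σ(75) = 124, σ(76) = 140, σ(77) = 96, σ(78) = 168, σ(79) = 80, σ(80) = 186, σ(81) = 121, σ(82) = 126, σ(83) = 84, σ(84) = 224, σ(85) = 108, σ(86) = 132, σ(87) = 120, σ(88) = 180, σ(89) = 90, σ(90) = 234, σ(91) = 112, σ(92) = 168, σ(93) = 128, σ(94) = 144, σ(95) = 120, σ(96) = 252, σ(97) = 98, σ(98) = 171, σ(99) = 156, σ(100) = 217, σ(101) = 102, σ(102) = 216, σ(103) = 104, σ(104) = 210, σ(105) = 192, σ(106) = 162, σ(107) = 108, σ(108) = 280, σ(109) = 110, σ(110) = 216, σ(111) = 152, σ(112) = 248, σ(113) = 114, σ(114) = 240, σ(115) = 144, σ(116) = 210, σ(117) = 182, σ(118) = 180, σ(119) = 144, σ(120) = 360, σ(121) = 133, σ(122) = 186, σ(123) = 168, σ(124) = 224, σ(125) = 156, σ(126) = 312, σ(127) = 128, σ(128) = 255, σ(129) = 176, σ(130) = 252, σ(131) = 132, σ(132) = 336, σ(133) = 160, σ(134) = 204, σ(135) = 240, σ(136) = 270, σ(137) = 138, σ(138) = 288, σ(139) = 140, σ(140) = 336, σ(141) = 192, σ(142) = 216, σ(143) = 168, σ(144) = 403, σ(145) = 180, σ(146) = 222, σ(147) = 228, σ(148) = 266, σ(149) = 150, σ(150) = 372, σ(151) = 152, σ(152) = 300, σ(153) = 234, σ(154) = 288, σ(155) = 192, σ(156) = 392, σ(157) = 158, σ(158) = 240, σ(159) = 216, σ(160) = 378, σ(161) = 192, σ(162) = 363, σ(163) = 164, σ(164) = 294, σ(165) = 288, σ(166) = 252, σ(167) = 168, σ(168) = 480, σ(169) = 183, σ(170) = 324, σ(171) = 260, σ(172) = 308, σ(173) = 174, σ(174) = 360, σ(175) = 248, σ(176) = 372, σ(177) = 240, σ(178) = 270, σ(179) = 180, σ(180) = 546, σ(181) = 182. Summing all 181 values: 27002. (Average order: Σ_{n ≤ x} σ(n) ~ (π²/12) x². For x = 181, (π²/12)·181² ≈ 26944.84.)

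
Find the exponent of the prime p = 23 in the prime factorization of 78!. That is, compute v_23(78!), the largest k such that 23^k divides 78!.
v_23(78!) = 3

Legendre's formula: v_p(n!) = Σ_{k ≥ 1} ⌊n / p^k⌋. For p = 23, n = 78, the terms are:
  ⌊78/23^1⌋ = ⌊78/23⌋ = 3
(the next term ⌊78/23^2⌋ = 0, terminating the sum). Summing: v_23(78!) = 3 = 3.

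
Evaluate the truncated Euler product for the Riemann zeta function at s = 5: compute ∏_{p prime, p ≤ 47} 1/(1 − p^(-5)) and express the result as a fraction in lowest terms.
∏ = 505807800965451248053830657783332590848273750176189703324931155978491/487794643941809531294334436783738741459341109492573787399981389578240

The primes p ≤ 47 are [2, 3, 5, 7, 11, 13, 17, 19, 23, 29, 31, 37, 41, 43, 47]. For each prime, (1 − 1/p^5)^(-1) = p^5 / (p^5 − 1). The product is (1 − 1/2^5)^(-1), (1 − 1/3^5)^(-1), (1 − 1/5^5)^(-1), (1 − 1/7^5)^(-1), (1 − 1/11^5)^(-1), (1 − 1/13^5)^(-1), (1 − 1/17^5)^(-1), (1 − 1/19^5)^(-1), (1 − 1/23^5)^(-1), (1 − 1/29^5)^(-1), (1 − 1/31^5)^(-1), (1 − 1/37^5)^(-1), (1 − 1/41^5)^(-1), (1 − 1/43^5)^(-1), (1 − 1/47^5)^(-1) = ∏ p^5 / (p^5 − 1) = 505807800965451248053830657783332590848273750176189703324931155978491/487794643941809531294334436783738741459341109492573787399981389578240.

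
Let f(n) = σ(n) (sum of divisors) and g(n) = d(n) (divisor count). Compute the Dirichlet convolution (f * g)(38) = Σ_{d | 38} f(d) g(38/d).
(σ * d)(38) = 110

Divisors of 38: [1, 2, 19, 38]. For each d | 38:
  d = 1: σ(1) · d(38/1) = 1 · 4 = 4
  d = 2: σ(2) · d(38/2) = 3 · 2 = 6
  d = 19: σ(19) · d(38/19) = 20 · 2 = 40
  d = 38: σ(38) · d(38/38) = 60 · 1 = 60
Summing: (σ * d)(38) = 4 + 6 + 40 + 60 = 110.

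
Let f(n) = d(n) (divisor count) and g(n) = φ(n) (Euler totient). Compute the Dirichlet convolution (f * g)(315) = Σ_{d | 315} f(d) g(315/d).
(d * φ)(315) = 624

Divisors of 315: [1, 3, 5, 7, 9, 15, 21, 35, 45, 63, 105, 315]. For each d | 315:
  d = 1: d(1) · φ(315/1) = 1 · 144 = 144
  d = 3: d(3) · φ(315/3) = 2 · 48 = 96
  d = 5: d(5) · φ(315/5) = 2 · 36 = 72
  d = 7: d(7) · φ(315/7) = 2 · 24 = 48
  d = 9: d(9) · φ(315/9) = 3 · 24 = 72
  d = 15: d(15) · φ(315/15) = 4 · 12 = 48
  d = 21: d(21) · φ(315/21) = 4 · 8 = 32
  d = 35: d(35) · φ(315/35) = 4 · 6 = 24
  d = 45: d(45) · φ(315/45) = 6 · 6 = 36
  d = 63: d(63) · φ(315/63) = 6 · 4 = 24
  d = 105: d(105) · φ(315/105) = 8 · 2 = 16
  d = 315: d(315) · φ(315/315) = 12 · 1 = 12
Summing: (d * φ)(315) = 144 + 96 + 72 + 48 + 72 + 48 + 32 + 24 + 36 + 24 + 16 + 12 = 624.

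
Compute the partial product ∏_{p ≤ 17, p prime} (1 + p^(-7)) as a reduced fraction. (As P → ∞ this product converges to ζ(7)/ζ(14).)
∏ = 5978632292892509031852506135276312/5929491512745875728410756452578125

The primes p ≤ 17 are [2, 3, 5, 7, 11, 13, 17]. For each, (1 + 1/p^7) = (p^7 + 1)/p^7. Multiplying these fractions over p ∈ [2, 3, 5, 7, 11, 13, 17] gives 5978632292892509031852506135276312/5929491512745875728410756452578125. (In the limit P → ∞ this tends to ζ(7)/ζ(14).)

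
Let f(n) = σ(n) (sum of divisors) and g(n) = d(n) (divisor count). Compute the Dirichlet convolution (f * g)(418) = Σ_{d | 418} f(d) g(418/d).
(σ * d)(418) = 1540

Divisors of 418: [1, 2, 11, 19, 22, 38, 209, 418]. For each d | 418:
  d = 1: σ(1) · d(418/1) = 1 · 8 = 8
  d = 2: σ(2) · d(418/2) = 3 · 4 = 12
  d = 11: σ(11) · d(418/11) = 12 · 4 = 48
  d = 19: σ(19) · d(418/19) = 20 · 4 = 80
  d = 22: σ(22) · d(418/22) = 36 · 2 = 72
  d = 38: σ(38) · d(418/38) = 60 · 2 = 120
  d = 209: σ(209) · d(418/209) = 240 · 2 = 480
  d = 418: σ(418) · d(418/418) = 720 · 1 = 720
Summing: (σ * d)(418) = 8 + 12 + 48 + 80 + 72 + 120 + 480 + 720 = 1540.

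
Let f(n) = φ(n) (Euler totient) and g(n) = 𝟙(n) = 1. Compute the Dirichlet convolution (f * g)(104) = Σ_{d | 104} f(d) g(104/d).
(φ * 𝟙)(104) = 104

Divisors of 104: [1, 2, 4, 8, 13, 26, 52, 104]. For each d | 104:
  d = 1: φ(1) · 𝟙(104/1) = 1 · 1 = 1
  d = 2: φ(2) · 𝟙(104/2) = 1 · 1 = 1
  d = 4: φ(4) · 𝟙(104/4) = 2 · 1 = 2
  d = 8: φ(8) · 𝟙(104/8) = 4 · 1 = 4
  d = 13: φ(13) · 𝟙(104/13) = 12 · 1 = 12
  d = 26: φ(26) · 𝟙(104/26) = 12 · 1 = 12
  d = 52: φ(52) · 𝟙(104/52) = 24 · 1 = 24
  d = 104: φ(104) · 𝟙(104/104) = 48 · 1 = 48
Summing: (φ * 𝟙)(104) = 1 + 1 + 2 + 4 + 12 + 12 + 24 + 48 = 104.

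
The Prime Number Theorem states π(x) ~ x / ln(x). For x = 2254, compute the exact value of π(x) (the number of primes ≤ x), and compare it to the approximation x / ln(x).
π(2254) = 335;  x/ln(x) ≈ 291.95;  relative error ≈ 12.85%.

Directly count primes up to 2254: π(2254) = 335. The PNT approximation gives 2254/ln(2254) ≈ 2254/7.72046 ≈ 291.95. Relative error (π(x) − x/ln(x)) / π(x) ≈ 12.85%; the approximation is known to undercount slightly (Li(x) is a better estimate).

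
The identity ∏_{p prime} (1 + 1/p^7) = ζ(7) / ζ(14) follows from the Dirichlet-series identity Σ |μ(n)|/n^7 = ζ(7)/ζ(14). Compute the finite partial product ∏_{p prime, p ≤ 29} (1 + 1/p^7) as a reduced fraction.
∏ = 1658744036118718418963507162415104573095141861758633096704/1645110150228546948958650084059359035220017760620475653125

The primes p ≤ 29 are [2, 3, 5, 7, 11, 13, 17, 19, 23, 29]. For each, (1 + 1/p^7) = (p^7 + 1)/p^7. Multiplying these fractions over p ∈ [2, 3, 5, 7, 11, 13, 17, 19, 23, 29] gives 1658744036118718418963507162415104573095141861758633096704/1645110150228546948958650084059359035220017760620475653125. (In the limit P → ∞ this tends to ζ(7)/ζ(14).)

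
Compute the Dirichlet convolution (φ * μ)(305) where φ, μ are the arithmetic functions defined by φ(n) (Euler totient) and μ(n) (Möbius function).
(φ * μ)(305) = 177

Divisors of 305: [1, 5, 61, 305]. For each d | 305:
  d = 1: φ(1) · μ(305/1) = 1 · 1 = 1
  d = 5: φ(5) · μ(305/5) = 4 · -1 = -4
  d = 61: φ(61) · μ(305/61) = 60 · -1 = -60
  d = 305: φ(305) · μ(305/305) = 240 · 1 = 240
Summing: (φ * μ)(305) = 1 + -4 + -60 + 240 = 177.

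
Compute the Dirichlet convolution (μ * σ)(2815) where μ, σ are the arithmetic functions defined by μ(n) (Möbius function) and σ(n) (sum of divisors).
(μ * σ)(2815) = 2815

Divisors of 2815: [1, 5, 563, 2815]. For each d | 2815:
  d = 1: μ(1) · σ(2815/1) = 1 · 3384 = 3384
  d = 5: μ(5) · σ(2815/5) = -1 · 564 = -564
  d = 563: μ(563) · σ(2815/563) = -1 · 6 = -6
  d = 2815: μ(2815) · σ(2815/2815) = 1 · 1 = 1
Summing: (μ * σ)(2815) = 3384 + -564 + -6 + 1 = 2815.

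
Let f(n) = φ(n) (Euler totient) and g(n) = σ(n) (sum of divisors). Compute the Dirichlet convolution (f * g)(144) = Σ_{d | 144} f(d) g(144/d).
(φ * σ)(144) = 2160

Divisors of 144: [1, 2, 3, 4, 6, 8, 9, 12, 16, 18, 24, 36, 48, 72, 144]. For each d | 144:
  d = 1: φ(1) · σ(144/1) = 1 · 403 = 403
  d = 2: φ(2) · σ(144/2) = 1 · 195 = 195
  d = 3: φ(3) · σ(144/3) = 2 · 124 = 248
  d = 4: φ(4) · σ(144/4) = 2 · 91 = 182
  d = 6: φ(6) · σ(144/6) = 2 · 60 = 120
  d = 8: φ(8) · σ(144/8) = 4 · 39 = 156
  d = 9: φ(9) · σ(144/9) = 6 · 31 = 186
  d = 12: φ(12) · σ(144/12) = 4 · 28 = 112
  d = 16: φ(16) · σ(144/16) = 8 · 13 = 104
  d = 18: φ(18) · σ(144/18) = 6 · 15 = 90
  d = 24: φ(24) · σ(144/24) = 8 · 12 = 96
  d = 36: φ(36) · σ(144/36) = 12 · 7 = 84
  d = 48: φ(48) · σ(144/48) = 16 · 4 = 64
  d = 72: φ(72) · σ(144/72) = 24 · 3 = 72
  d = 144: φ(144) · σ(144/144) = 48 · 1 = 48
Summing: (φ * σ)(144) = 403 + 195 + 248 + 182 + 120 + 156 + 186 + 112 + 104 + 90 + 96 + 84 + 64 + 72 + 48 = 2160.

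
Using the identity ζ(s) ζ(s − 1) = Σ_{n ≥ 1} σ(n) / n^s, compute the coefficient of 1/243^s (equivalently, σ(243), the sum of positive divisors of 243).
σ(243) = 364

In the product (Σ m^0/m^s)(Σ k / k^s) = Σ (Σ_{d | n} d) / n^s, the coefficient of 1/n^s is σ(n) = Σ_{d | n} d. For n = 243, divisors are [1, 3, 9, 27, 81, 243]; summing: σ(243) = 364.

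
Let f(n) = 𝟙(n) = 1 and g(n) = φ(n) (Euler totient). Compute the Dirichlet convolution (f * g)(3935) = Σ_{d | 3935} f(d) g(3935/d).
(𝟙 * φ)(3935) = 3935

Divisors of 3935: [1, 5, 787, 3935]. For each d | 3935:
  d = 1: 𝟙(1) · φ(3935/1) = 1 · 3144 = 3144
  d = 5: 𝟙(5) · φ(3935/5) = 1 · 786 = 786
  d = 787: 𝟙(787) · φ(3935/787) = 1 · 4 = 4
  d = 3935: 𝟙(3935) · φ(3935/3935) = 1 · 1 = 1
Summing: (𝟙 * φ)(3935) = 3144 + 786 + 4 + 1 = 3935.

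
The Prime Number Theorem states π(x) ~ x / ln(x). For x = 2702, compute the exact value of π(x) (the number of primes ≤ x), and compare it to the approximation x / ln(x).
π(2702) = 393;  x/ln(x) ≈ 341.95;  relative error ≈ 12.99%.

Directly count primes up to 2702: π(2702) = 393. The PNT approximation gives 2702/ln(2702) ≈ 2702/7.90175 ≈ 341.95. Relative error (π(x) − x/ln(x)) / π(x) ≈ 12.99%; the approximation is known to undercount slightly (Li(x) is a better estimate).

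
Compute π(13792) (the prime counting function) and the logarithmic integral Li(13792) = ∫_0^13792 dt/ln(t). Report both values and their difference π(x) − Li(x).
π(13792) = 1631;  Li(13792) ≈ 1650.45;  π(x) − Li(x) ≈ -19.45.

Direct count of primes ≤ 13792 gives π(13792) = 1631. Numerical evaluation of the logarithmic integral gives Li(13792) ≈ 1650.45. The difference π(x) − Li(x) ≈ -19.45 is typically negative for small/moderate x (Li(x) overestimates), though Littlewood's theorem shows this sign changes infinitely often.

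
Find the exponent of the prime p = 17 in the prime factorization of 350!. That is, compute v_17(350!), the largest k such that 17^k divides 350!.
v_17(350!) = 21

Legendre's formula: v_p(n!) = Σ_{k ≥ 1} ⌊n / p^k⌋. For p = 17, n = 350, the terms are:
  ⌊350/17^1⌋ = ⌊350/17⌋ = 20
  ⌊350/17^2⌋ = ⌊350/289⌋ = 1
(the next term ⌊350/17^3⌋ = 0, terminating the sum). Summing: v_17(350!) = 20 + 1 = 21.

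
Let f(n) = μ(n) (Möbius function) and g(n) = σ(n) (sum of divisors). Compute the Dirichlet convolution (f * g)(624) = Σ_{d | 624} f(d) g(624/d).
(μ * σ)(624) = 624

Divisors of 624: [1, 2, 3, 4, 6, 8, 12, 13, 16, 24, 26, 39, 48, 52, 78, 104, 156, 208, 312, 624]. For each d | 624:
  d = 1: μ(1) · σ(624/1) = 1 · 1736 = 1736
  d = 2: μ(2) · σ(624/2) = -1 · 840 = -840
  d = 3: μ(3) · σ(624/3) = -1 · 434 = -434
  d = 4: μ(4) · σ(624/4) = 0 · 392 = 0
  d = 6: μ(6) · σ(624/6) = 1 · 210 = 210
  d = 8: μ(8) · σ(624/8) = 0 · 168 = 0
  d = 12: μ(12) · σ(624/12) = 0 · 98 = 0
  d = 13: μ(13) · σ(624/13) = -1 · 124 = -124
  d = 16: μ(16) · σ(624/16) = 0 · 56 = 0
  d = 24: μ(24) · σ(624/24) = 0 · 42 = 0
  d = 26: μ(26) · σ(624/26) = 1 · 60 = 60
  d = 39: μ(39) · σ(624/39) = 1 · 31 = 31
  d = 48: μ(48) · σ(624/48) = 0 · 14 = 0
  d = 52: μ(52) · σ(624/52) = 0 · 28 = 0
  d = 78: μ(78) · σ(624/78) = -1 · 15 = -15
  d = 104: μ(104) · σ(624/104) = 0 · 12 = 0
  d = 156: μ(156) · σ(624/156) = 0 · 7 = 0
  d = 208: μ(208) · σ(624/208) = 0 · 4 = 0
  d = 312: μ(312) · σ(624/312) = 0 · 3 = 0
  d = 624: μ(624) · σ(624/624) = 0 · 1 = 0
Summing: (μ * σ)(624) = 1736 + -840 + -434 + 0 + 210 + 0 + 0 + -124 + 0 + 0 + 60 + 31 + 0 + 0 + -15 + 0 + 0 + 0 + 0 + 0 = 624.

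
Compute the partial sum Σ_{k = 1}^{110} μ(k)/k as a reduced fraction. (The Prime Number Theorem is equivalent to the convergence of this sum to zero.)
Σ μ(k)/k = -346111831248675463001253659043942735029097/13320714134183568389441721993907990936904630

Values of μ(k) for 1 ≤ k ≤ 110: μ(1) = 1, μ(2) = -1, μ(3) = -1, μ(5) = -1, μ(6) = 1, μ(7) = -1, μ(10) = 1, μ(11) = -1, μ(13) = -1, μ(14) = 1, μ(15) = 1, μ(17) = -1, μ(19) = -1, μ(21) = 1, μ(22) = 1, μ(23) = -1, μ(26) = 1, μ(29) = -1, μ(30) = -1, μ(31) = -1, μ(33) = 1, μ(34) = 1, μ(35) = 1, μ(37) = -1, μ(38) = 1, μ(39) = 1, μ(41) = -1, μ(42) = -1, μ(43) = -1, μ(46) = 1, μ(47) = -1, μ(51) = 1, μ(53) = -1, μ(55) = 1, μ(57) = 1, μ(58) = 1, μ(59) = -1, μ(61) = -1, μ(62) = 1, μ(65) = 1, μ(66) = -1, μ(67) = -1, μ(69) = 1, μ(70) = -1, μ(71) = -1, μ(73) = -1, μ(74) = 1, μ(77) = 1, μ(78) = -1, μ(79) = -1, μ(82) = 1, μ(83) = -1, μ(85) = 1, μ(86) = 1, μ(87) = 1, μ(89) = -1, μ(91) = 1, μ(93) = 1, μ(94) = 1, μ(95) = 1, μ(97) = -1, μ(101) = -1, μ(102) = -1, μ(103) = -1, μ(105) = -1, μ(106) = 1, μ(107) = -1, μ(109) = -1, μ(110) = -1, with μ = 0 on non-squarefree integers. Summing μ(k)/k for k where μ(k) ≠ 0 gives -346111831248675463001253659043942735029097/13320714134183568389441721993907990936904630 ≈ -0.0260. (PNT ⟺ this sum → 0 as n → ∞.)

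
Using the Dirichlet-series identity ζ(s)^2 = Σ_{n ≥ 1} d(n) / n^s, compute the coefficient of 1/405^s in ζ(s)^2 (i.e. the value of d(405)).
d(405) = 10

ζ(s)^2 = (Σ 1/m^s)(Σ 1/k^s). The coefficient of 1/n^s in the product is the number of ordered pairs (m, k) with mk = n, which equals d(n). For n = 405, divisors are [1, 3, 5, 9, 15, 27, 45, 81, 135, 405], so d(405) = 10.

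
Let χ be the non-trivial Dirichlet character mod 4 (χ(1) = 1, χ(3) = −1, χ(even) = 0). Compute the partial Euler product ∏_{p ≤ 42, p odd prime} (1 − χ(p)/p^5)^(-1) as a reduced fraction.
∏ = 2449833118514487245037270279578697936523547754609244055/2459282078368399313476102819527391821460157994301915136

The odd primes p ≤ 42 are [3, 5, 7, 11, 13, 17, 19, 23, 29, 31, 37, 41]. For each, χ(p) = 1 if p ≡ 1 mod 4, χ(p) = −1 if p ≡ 3 mod 4. Taking (1 − χ(p)/p^5)^(-1) = p^5/(p^5 − χ(p)): (1 − (-1)/3^5)^(-1) · (1 − (1)/5^5)^(-1) · (1 − (-1)/7^5)^(-1) · (1 − (-1)/11^5)^(-1) · (1 − (1)/13^5)^(-1) · (1 − (1)/17^5)^(-1) · (1 − (-1)/19^5)^(-1) · (1 − (-1)/23^5)^(-1) · (1 − (1)/29^5)^(-1) · (1 − (-1)/31^5)^(-1) · (1 − (1)/37^5)^(-1) · (1 − (1)/41^5)^(-1) = 2449833118514487245037270279578697936523547754609244055/2459282078368399313476102819527391821460157994301915136.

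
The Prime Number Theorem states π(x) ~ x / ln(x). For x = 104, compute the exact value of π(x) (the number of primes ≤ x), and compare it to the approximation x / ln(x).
π(104) = 27;  x/ln(x) ≈ 22.39;  relative error ≈ 17.06%.

Directly count primes up to 104: π(104) = 27. The PNT approximation gives 104/ln(104) ≈ 104/4.64439 ≈ 22.39. Relative error (π(x) − x/ln(x)) / π(x) ≈ 17.06%; the approximation is known to undercount slightly (Li(x) is a better estimate).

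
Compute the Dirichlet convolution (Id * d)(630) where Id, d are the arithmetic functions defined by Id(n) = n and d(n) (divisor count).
(Id * d)(630) = 4536

Divisors of 630: [1, 2, 3, 5, 6, 7, 9, 10, 14, 15, 18, 21, 30, 35, 42, 45, 63, 70, 90, 105, 126, 210, 315, 630]. For each d | 630:
  d = 1: Id(1) · d(630/1) = 1 · 24 = 24
  d = 2: Id(2) · d(630/2) = 2 · 12 = 24
  d = 3: Id(3) · d(630/3) = 3 · 16 = 48
  d = 5: Id(5) · d(630/5) = 5 · 12 = 60
  d = 6: Id(6) · d(630/6) = 6 · 8 = 48
  d = 7: Id(7) · d(630/7) = 7 · 12 = 84
  d = 9: Id(9) · d(630/9) = 9 · 8 = 72
  d = 10: Id(10) · d(630/10) = 10 · 6 = 60
  d = 14: Id(14) · d(630/14) = 14 · 6 = 84
  d = 15: Id(15) · d(630/15) = 15 · 8 = 120
  d = 18: Id(18) · d(630/18) = 18 · 4 = 72
  d = 21: Id(21) · d(630/21) = 21 · 8 = 168
  d = 30: Id(30) · d(630/30) = 30 · 4 = 120
  d = 35: Id(35) · d(630/35) = 35 · 6 = 210
  d = 42: Id(42) · d(630/42) = 42 · 4 = 168
  d = 45: Id(45) · d(630/45) = 45 · 4 = 180
  d = 63: Id(63) · d(630/63) = 63 · 4 = 252
  d = 70: Id(70) · d(630/70) = 70 · 3 = 210
  d = 90: Id(90) · d(630/90) = 90 · 2 = 180
  d = 105: Id(105) · d(630/105) = 105 · 4 = 420
  d = 126: Id(126) · d(630/126) = 126 · 2 = 252
  d = 210: Id(210) · d(630/210) = 210 · 2 = 420
  d = 315: Id(315) · d(630/315) = 315 · 2 = 630
  d = 630: Id(630) · d(630/630) = 630 · 1 = 630
Summing: (Id * d)(630) = 24 + 24 + 48 + 60 + 48 + 84 + 72 + 60 + 84 + 120 + 72 + 168 + 120 + 210 + 168 + 180 + 252 + 210 + 180 + 420 + 252 + 420 + 630 + 630 = 4536.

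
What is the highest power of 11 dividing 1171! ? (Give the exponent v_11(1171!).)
v_11(1171!) = 115

Legendre's formula: v_p(n!) = Σ_{k ≥ 1} ⌊n / p^k⌋. For p = 11, n = 1171, the terms are:
  ⌊1171/11^1⌋ = ⌊1171/11⌋ = 106
  ⌊1171/11^2⌋ = ⌊1171/121⌋ = 9
(the next term ⌊1171/11^3⌋ = 0, terminating the sum). Summing: v_11(1171!) = 106 + 9 = 115.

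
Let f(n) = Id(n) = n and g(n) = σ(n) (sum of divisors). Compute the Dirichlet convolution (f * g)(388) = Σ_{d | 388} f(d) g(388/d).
(Id * σ)(388) = 3315

Divisors of 388: [1, 2, 4, 97, 194, 388]. For each d | 388:
  d = 1: Id(1) · σ(388/1) = 1 · 686 = 686
  d = 2: Id(2) · σ(388/2) = 2 · 294 = 588
  d = 4: Id(4) · σ(388/4) = 4 · 98 = 392
  d = 97: Id(97) · σ(388/97) = 97 · 7 = 679
  d = 194: Id(194) · σ(388/194) = 194 · 3 = 582
  d = 388: Id(388) · σ(388/388) = 388 · 1 = 388
Summing: (Id * σ)(388) = 686 + 588 + 392 + 679 + 582 + 388 = 3315.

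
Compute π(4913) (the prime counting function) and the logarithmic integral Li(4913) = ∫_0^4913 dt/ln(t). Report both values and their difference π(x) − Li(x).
π(4913) = 656;  Li(4913) ≈ 674.06;  π(x) − Li(x) ≈ -18.06.

Direct count of primes ≤ 4913 gives π(4913) = 656. Numerical evaluation of the logarithmic integral gives Li(4913) ≈ 674.06. The difference π(x) − Li(x) ≈ -18.06 is typically negative for small/moderate x (Li(x) overestimates), though Littlewood's theorem shows this sign changes infinitely often.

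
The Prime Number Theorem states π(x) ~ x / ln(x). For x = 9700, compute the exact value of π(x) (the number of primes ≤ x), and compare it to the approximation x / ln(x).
π(9700) = 1197;  x/ln(x) ≈ 1056.66;  relative error ≈ 11.72%.

Directly count primes up to 9700: π(9700) = 1197. The PNT approximation gives 9700/ln(9700) ≈ 9700/9.17988 ≈ 1056.66. Relative error (π(x) − x/ln(x)) / π(x) ≈ 11.72%; the approximation is known to undercount slightly (Li(x) is a better estimate).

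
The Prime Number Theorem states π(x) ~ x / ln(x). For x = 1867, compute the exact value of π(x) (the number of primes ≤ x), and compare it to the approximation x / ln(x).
π(1867) = 285;  x/ln(x) ≈ 247.87;  relative error ≈ 13.03%.

Directly count primes up to 1867: π(1867) = 285. The PNT approximation gives 1867/ln(1867) ≈ 1867/7.53209 ≈ 247.87. Relative error (π(x) − x/ln(x)) / π(x) ≈ 13.03%; the approximation is known to undercount slightly (Li(x) is a better estimate).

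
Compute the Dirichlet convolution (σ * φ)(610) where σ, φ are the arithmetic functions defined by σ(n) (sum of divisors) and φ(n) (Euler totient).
(σ * φ)(610) = 4880

Divisors of 610: [1, 2, 5, 10, 61, 122, 305, 610]. For each d | 610:
  d = 1: σ(1) · φ(610/1) = 1 · 240 = 240
  d = 2: σ(2) · φ(610/2) = 3 · 240 = 720
  d = 5: σ(5) · φ(610/5) = 6 · 60 = 360
  d = 10: σ(10) · φ(610/10) = 18 · 60 = 1080
  d = 61: σ(61) · φ(610/61) = 62 · 4 = 248
  d = 122: σ(122) · φ(610/122) = 186 · 4 = 744
  d = 305: σ(305) · φ(610/305) = 372 · 1 = 372
  d = 610: σ(610) · φ(610/610) = 1116 · 1 = 1116
Summing: (σ * φ)(610) = 240 + 720 + 360 + 1080 + 248 + 744 + 372 + 1116 = 4880.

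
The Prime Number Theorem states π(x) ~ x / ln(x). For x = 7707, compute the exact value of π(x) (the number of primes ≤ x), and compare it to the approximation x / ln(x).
π(7707) = 978;  x/ln(x) ≈ 861.13;  relative error ≈ 11.95%.

Directly count primes up to 7707: π(7707) = 978. The PNT approximation gives 7707/ln(7707) ≈ 7707/8.94988 ≈ 861.13. Relative error (π(x) − x/ln(x)) / π(x) ≈ 11.95%; the approximation is known to undercount slightly (Li(x) is a better estimate).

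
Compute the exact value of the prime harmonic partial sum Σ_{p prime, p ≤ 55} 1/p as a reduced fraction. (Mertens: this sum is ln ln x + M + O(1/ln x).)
Σ 1/p = 54766551458687142251/32589158477190044730

π(55) = 16, so the primes ≤ 55 are [2, 3, 5, 7, 11, 13, 17, 19, 23, 29, 31, 37, 41, 43, 47, 53]. Summing 1/p over these primes: 54766551458687142251/32589158477190044730 ≈ 1.6805. Mertens estimate ln ln(55) + 0.2615 ≈ 1.6496.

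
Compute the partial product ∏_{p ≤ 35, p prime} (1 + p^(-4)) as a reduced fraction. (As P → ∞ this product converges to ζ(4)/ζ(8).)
∏ = 377183486665353545574471751056805902016576/349915921480385530721123181536044923530625

The primes p ≤ 35 are [2, 3, 5, 7, 11, 13, 17, 19, 23, 29, 31]. For each, (1 + 1/p^4) = (p^4 + 1)/p^4. Multiplying these fractions over p ∈ [2, 3, 5, 7, 11, 13, 17, 19, 23, 29, 31] gives 377183486665353545574471751056805902016576/349915921480385530721123181536044923530625. (In the limit P → ∞ this tends to ζ(4)/ζ(8).)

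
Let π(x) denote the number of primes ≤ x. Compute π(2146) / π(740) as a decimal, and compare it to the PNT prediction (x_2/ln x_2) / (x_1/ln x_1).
π(2146)/π(740) = 324/131 ≈ 2.4733;  PNT prediction ≈ 2.4975.

π(740) = 131 and π(2146) = 324, so π(2146)/π(740) ≈ 2.4733. The PNT-predicted ratio is (2146/ln(2146)) / (740/ln(740)) ≈ 2.4975. The two agree to within a few percent, as expected.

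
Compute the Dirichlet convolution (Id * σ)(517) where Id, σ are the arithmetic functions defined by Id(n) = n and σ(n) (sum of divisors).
(Id * σ)(517) = 2185

Divisors of 517: [1, 11, 47, 517]. For each d | 517:
  d = 1: Id(1) · σ(517/1) = 1 · 576 = 576
  d = 11: Id(11) · σ(517/11) = 11 · 48 = 528
  d = 47: Id(47) · σ(517/47) = 47 · 12 = 564
  d = 517: Id(517) · σ(517/517) = 517 · 1 = 517
Summing: (Id * σ)(517) = 576 + 528 + 564 + 517 = 2185.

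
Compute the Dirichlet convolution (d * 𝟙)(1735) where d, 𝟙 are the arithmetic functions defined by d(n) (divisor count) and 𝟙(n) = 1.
(d * 𝟙)(1735) = 9

Divisors of 1735: [1, 5, 347, 1735]. For each d | 1735:
  d = 1: d(1) · 𝟙(1735/1) = 1 · 1 = 1
  d = 5: d(5) · 𝟙(1735/5) = 2 · 1 = 2
  d = 347: d(347) · 𝟙(1735/347) = 2 · 1 = 2
  d = 1735: d(1735) · 𝟙(1735/1735) = 4 · 1 = 4
Summing: (d * 𝟙)(1735) = 1 + 2 + 2 + 4 = 9.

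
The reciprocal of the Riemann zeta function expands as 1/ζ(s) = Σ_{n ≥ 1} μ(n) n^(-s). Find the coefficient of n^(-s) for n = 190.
μ(190) = -1

Factor n = 190 = 2 · 5 · 19. μ(n) = 0 if any exponent ≥ 2 (not squarefree); otherwise μ(n) = (−1)^{ω(n)} where ω(n) is the number of distinct prime factors. Applying: μ(190) = -1.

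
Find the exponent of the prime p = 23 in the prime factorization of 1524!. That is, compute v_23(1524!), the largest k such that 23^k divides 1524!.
v_23(1524!) = 68

Legendre's formula: v_p(n!) = Σ_{k ≥ 1} ⌊n / p^k⌋. For p = 23, n = 1524, the terms are:
  ⌊1524/23^1⌋ = ⌊1524/23⌋ = 66
  ⌊1524/23^2⌋ = ⌊1524/529⌋ = 2
(the next term ⌊1524/23^3⌋ = 0, terminating the sum). Summing: v_23(1524!) = 66 + 2 = 68.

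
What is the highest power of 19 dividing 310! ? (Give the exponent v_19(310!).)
v_19(310!) = 16

Legendre's formula: v_p(n!) = Σ_{k ≥ 1} ⌊n / p^k⌋. For p = 19, n = 310, the terms are:
  ⌊310/19^1⌋ = ⌊310/19⌋ = 16
(the next term ⌊310/19^2⌋ = 0, terminating the sum). Summing: v_19(310!) = 16 = 16.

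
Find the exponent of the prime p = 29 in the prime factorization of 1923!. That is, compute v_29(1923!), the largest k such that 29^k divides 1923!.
v_29(1923!) = 68

Legendre's formula: v_p(n!) = Σ_{k ≥ 1} ⌊n / p^k⌋. For p = 29, n = 1923, the terms are:
  ⌊1923/29^1⌋ = ⌊1923/29⌋ = 66
  ⌊1923/29^2⌋ = ⌊1923/841⌋ = 2
(the next term ⌊1923/29^3⌋ = 0, terminating the sum). Summing: v_29(1923!) = 66 + 2 = 68.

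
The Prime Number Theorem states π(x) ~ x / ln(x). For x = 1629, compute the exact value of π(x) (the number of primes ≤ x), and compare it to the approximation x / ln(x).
π(1629) = 258;  x/ln(x) ≈ 220.26;  relative error ≈ 14.63%.

Directly count primes up to 1629: π(1629) = 258. The PNT approximation gives 1629/ln(1629) ≈ 1629/7.39572 ≈ 220.26. Relative error (π(x) − x/ln(x)) / π(x) ≈ 14.63%; the approximation is known to undercount slightly (Li(x) is a better estimate).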